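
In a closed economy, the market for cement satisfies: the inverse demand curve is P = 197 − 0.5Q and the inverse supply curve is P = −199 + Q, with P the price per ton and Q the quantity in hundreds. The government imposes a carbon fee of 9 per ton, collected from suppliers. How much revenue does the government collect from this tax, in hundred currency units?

Tax revenue = 2322 hundred.

Inverting to Q(P) form: Qd = 394 − 2P; Qs = P + 199.
Without the tax, 394 − 2P = P + 199 gives 3P = 195, so P* = 65 and Q* = 264.
With the tax collected from suppliers, supply shifts: Qs = (P − 9) + 199.
New equilibrium: buyers pay 68, suppliers receive 59, Q = 258. (Wedge: Pb − Ps = 9.)
Revenue = t · Q = 9 · 258 = 2322.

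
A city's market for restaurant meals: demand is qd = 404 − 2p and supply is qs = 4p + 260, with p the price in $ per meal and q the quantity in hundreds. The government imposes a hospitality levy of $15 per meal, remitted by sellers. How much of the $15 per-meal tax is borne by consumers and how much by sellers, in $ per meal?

Before the tax: set 404 − 2p = 4p + 260 → p* = $24, q* = 356.
With the tax collected from sellers, supply shifts: qs = 4(p − 15) + 260.
Solving gives q = 336 with consumers paying $34 and sellers receiving $19 (the $15 wedge).
Burden on consumers: $10; on sellers: $5. (They sum to $15.)
The less price-elastic side of the market bears the larger share of a per-unit tax.

Consumers bear $10 per meal; sellers bear $5 per meal.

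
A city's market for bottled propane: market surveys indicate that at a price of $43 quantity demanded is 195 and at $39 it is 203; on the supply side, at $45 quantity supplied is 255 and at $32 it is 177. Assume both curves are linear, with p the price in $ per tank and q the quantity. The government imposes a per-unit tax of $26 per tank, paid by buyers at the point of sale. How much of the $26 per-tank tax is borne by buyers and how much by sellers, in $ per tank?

Buyers bear $19.5 per tank; sellers bear $6.5 per tank.

Demand slope: (203 − 195)/(39 − 43) = -2, so qd = 281 − 2p.
Supply slope: (177 − 255)/(32 − 45) = 6, so qs = 6p − 15.
Before the tax: set 281 − 2p = 6p − 15 → p* = $37, q* = 207.
With the tax collected from buyers, demand (in seller-price terms) shifts: qd = 281 − 2(p + 26).
Solving gives q = 168 with buyers paying $56.5 and sellers receiving $30.5 (the $26 wedge).
Burden on buyers: $19.5; on sellers: $6.5. (They sum to $26.)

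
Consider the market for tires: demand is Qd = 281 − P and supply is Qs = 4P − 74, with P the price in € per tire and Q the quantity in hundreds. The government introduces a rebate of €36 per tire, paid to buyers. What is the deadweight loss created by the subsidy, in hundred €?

Deadweight loss = €518.4 hundred.

Before the subsidy: set 281 − P = 4P − 74 → P* = €71, Q* = 210.
With a per-unit subsidy paid to buyers, each effectively pays P − 36, so demand becomes Qd = 281 − (P − 36).
Solving gives Q = 238.8 with buyers paying €42.2 and suppliers receiving €78.2 (the €36 wedge).
Quantity rises by |ΔQ| = |210 − 238.8| = 28.8.
DWL = ½ · t · |ΔQ| = ½ · 36 · 28.8 = €518.4.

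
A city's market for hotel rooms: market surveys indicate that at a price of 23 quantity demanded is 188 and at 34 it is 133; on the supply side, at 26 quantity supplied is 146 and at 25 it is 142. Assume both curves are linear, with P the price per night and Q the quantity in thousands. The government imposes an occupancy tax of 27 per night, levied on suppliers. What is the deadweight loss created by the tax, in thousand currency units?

Deadweight loss = 810 thousand.

Demand slope: (133 − 188)/(34 − 23) = -5, so Qd = 303 − 5P.
Supply slope: (142 − 146)/(25 − 26) = 4, so Qs = 4P + 42.
Without the tax, 303 − 5P = 4P + 42 gives 9P = 261, so P* = 29 and Q* = 158.
With the tax collected from suppliers, supply shifts: Qs = 4(P − 27) + 42.
New equilibrium: consumers pay 41, suppliers receive 14, Q = 98. (Wedge: Pb − Ps = 27.)
Quantity falls by |ΔQ| = |158 − 98| = 60.
DWL = ½ · t · |ΔQ| = ½ · 27 · 60 = 810.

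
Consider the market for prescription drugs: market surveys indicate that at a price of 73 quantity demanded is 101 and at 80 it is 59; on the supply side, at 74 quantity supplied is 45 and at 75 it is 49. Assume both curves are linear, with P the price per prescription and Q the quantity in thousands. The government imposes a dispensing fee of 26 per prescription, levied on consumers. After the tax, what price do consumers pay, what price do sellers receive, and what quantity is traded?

Consumers pay 89.4; sellers receive 63.4; quantity = 2.6.

Demand slope: (59 − 101)/(80 − 73) = -6, so Qd = 539 − 6P.
Supply slope: (49 − 45)/(75 − 74) = 4, so Qs = 4P − 251.
Before the tax: set 539 − 6P = 4P − 251 → P* = 79, Q* = 65.
With the tax collected from consumers, demand (in seller-price terms) shifts: Qd = 539 − 6(P + 26).
Solving gives Q = 2.6 with consumers paying 89.4 and sellers receiving 63.4 (the 26 wedge).
The less price-elastic side of the market bears the larger share of a per-unit tax.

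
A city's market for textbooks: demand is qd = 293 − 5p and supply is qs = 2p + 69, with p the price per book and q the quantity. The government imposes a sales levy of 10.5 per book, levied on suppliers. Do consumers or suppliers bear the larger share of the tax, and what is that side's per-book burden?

Before the tax: set 293 − 5p = 2p + 69 → p* = 32, q* = 133.
With the tax collected from suppliers, supply shifts: qs = 2(p − 10.5) + 69.
Solving gives q = 118 with consumers paying 35 and suppliers receiving 24.5 (the 10.5 wedge).
Per-book burden: consumers 3, suppliers 7.5.
Suppliers take the larger share because supply is less price-elastic here (demand slope 5 vs supply slope 2).
The less price-elastic side of the market bears the larger share of a per-unit tax.

Suppliers bear the larger share: 7.5 per book.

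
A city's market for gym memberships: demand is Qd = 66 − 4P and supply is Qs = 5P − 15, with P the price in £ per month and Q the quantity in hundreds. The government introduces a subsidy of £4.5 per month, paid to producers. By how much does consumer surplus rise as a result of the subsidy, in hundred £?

Consumer surplus rises by £87.5 hundred.

Without the subsidy, 66 − 4P = 5P − 15 gives 9P = 81, so P* = £9 and Q* = 30.
With a per-unit subsidy paid to producers, each receives P + 4.5 per unit sold, so supply becomes Qs = 5(P + 4.5) − 15.
Solving gives Q = 40 with consumers paying £6.5 and producers receiving £11 (the £4.5 wedge).
ΔCS is the trapezoid between Q = 40 and Q = 30 of height £2.5: ½ · (30 + 40) · 2.5 = £87.5.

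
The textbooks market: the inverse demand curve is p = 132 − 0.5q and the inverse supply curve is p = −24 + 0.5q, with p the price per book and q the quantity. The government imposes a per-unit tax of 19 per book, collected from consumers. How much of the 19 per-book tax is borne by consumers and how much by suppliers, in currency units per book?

Rewrite in direct form: qd = 264 − 2p and qs = 2p + 48.
Without the tax, 264 − 2p = 2p + 48 gives 4p = 216, so p* = 54 and q* = 156.
With the tax collected from consumers, demand (in seller-price terms) shifts: qd = 264 − 2(p + 19).
New equilibrium: consumers pay 63.5, suppliers receive 44.5, q = 137. (Wedge: pb − ps = 19.)
Burden on consumers: 9.5; on suppliers: 9.5. (They sum to 19.)
The less price-elastic side of the market bears the larger share of a per-unit tax.

Consumers bear 9.5 per book; suppliers bear 9.5 per book.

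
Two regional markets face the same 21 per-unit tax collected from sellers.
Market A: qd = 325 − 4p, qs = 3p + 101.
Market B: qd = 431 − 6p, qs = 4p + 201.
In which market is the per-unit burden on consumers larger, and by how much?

Market A: pre-tax p* = 32, q* = 197; post-tax q = 161; per-unit burden on consumers = 9.
Market B: pre-tax p* = 23, q* = 293; post-tax q = 242.6; per-unit burden on consumers = 8.4.
Difference: 9 vs 8.4 → market A is larger by 0.6.

Market A, by 0.6.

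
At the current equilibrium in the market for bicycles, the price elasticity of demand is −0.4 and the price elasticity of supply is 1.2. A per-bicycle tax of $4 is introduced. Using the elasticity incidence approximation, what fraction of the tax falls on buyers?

Buyers' share ≈ 0.75.

Incidence ratio: buyers' share ≈ εs / (εs + |εd|) = 1.2 / (1.2 + 0.4) = 0.75.
Supply is the more elastic side, so buyers bear the larger share.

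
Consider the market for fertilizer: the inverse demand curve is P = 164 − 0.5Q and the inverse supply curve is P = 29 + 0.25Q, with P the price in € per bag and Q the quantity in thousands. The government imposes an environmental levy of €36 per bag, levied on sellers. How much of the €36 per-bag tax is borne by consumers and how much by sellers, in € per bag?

Inverting to Q(P) form: Qd = 328 − 2P; Qs = 4P − 116.
Without the tax, 328 − 2P = 4P − 116 gives 6P = 444, so P* = €74 and Q* = 180.
With the tax collected from sellers, supply shifts: Qs = 4(P − 36) − 116.
Solving gives Q = 132 with consumers paying €98 and sellers receiving €62 (the €36 wedge).
Burden on consumers: €24; on sellers: €12. (They sum to €36.)

Consumers bear €24 per bag; sellers bear €12 per bag.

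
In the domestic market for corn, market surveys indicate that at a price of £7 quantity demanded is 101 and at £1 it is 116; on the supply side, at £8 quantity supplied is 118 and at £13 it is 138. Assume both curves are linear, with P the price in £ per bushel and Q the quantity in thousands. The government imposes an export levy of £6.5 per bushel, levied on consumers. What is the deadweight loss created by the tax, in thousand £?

Demand slope: (116 − 101)/(1 − 7) = -2.5, so Qd = 118.5 − 2.5P.
Supply slope: (138 − 118)/(13 − 8) = 4, so Qs = 4P + 86.
Without the tax, 118.5 − 2.5P = 4P + 86 gives 6.5P = 32.5, so P* = £5 and Q* = 106.
With the tax collected from consumers, demand (in seller-price terms) shifts: Qd = 118.5 − 2.5(P + 6.5).
New equilibrium: consumers pay £9, sellers receive £2.5, Q = 96. (Wedge: Pb − Ps = 6.5.)
Quantity falls by |ΔQ| = |106 − 96| = 10.
DWL = ½ · t · |ΔQ| = ½ · 6.5 · 10 = £32.5.

Deadweight loss = £32.5 thousand.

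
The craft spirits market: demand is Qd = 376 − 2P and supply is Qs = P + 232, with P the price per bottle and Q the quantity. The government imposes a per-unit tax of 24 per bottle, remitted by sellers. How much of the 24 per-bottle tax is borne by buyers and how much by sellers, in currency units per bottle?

Buyers bear 8 per bottle; sellers bear 16 per bottle.

Before the tax: set 376 − 2P = P + 232 → P* = 48, Q* = 280.
With the tax collected from sellers, supply shifts: Qs = (P − 24) + 232.
Solving gives Q = 264 with buyers paying 56 and sellers receiving 32 (the 24 wedge).
Burden on buyers: 8; on sellers: 16. (They sum to 24.)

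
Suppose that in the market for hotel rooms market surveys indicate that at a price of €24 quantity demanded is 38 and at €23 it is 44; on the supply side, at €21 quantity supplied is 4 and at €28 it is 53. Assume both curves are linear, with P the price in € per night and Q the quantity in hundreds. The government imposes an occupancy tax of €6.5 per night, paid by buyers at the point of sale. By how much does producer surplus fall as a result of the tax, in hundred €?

Demand slope: (44 − 38)/(23 − 24) = -6, so Qd = 182 − 6P.
Supply slope: (53 − 4)/(28 − 21) = 7, so Qs = 7P − 143.
Without the tax, 182 − 6P = 7P − 143 gives 13P = 325, so P* = €25 and Q* = 32.
With the tax collected from buyers, demand (in seller-price terms) shifts: Qd = 182 − 6(P + 6.5).
Solving gives Q = 11 with buyers paying €28.5 and sellers receiving €22 (the €6.5 wedge).
ΔPS is the trapezoid between Q = 11 and Q = 32 of height €3: ½ · (32 + 11) · 3 = €64.5.

Producer surplus falls by €64.5 hundred.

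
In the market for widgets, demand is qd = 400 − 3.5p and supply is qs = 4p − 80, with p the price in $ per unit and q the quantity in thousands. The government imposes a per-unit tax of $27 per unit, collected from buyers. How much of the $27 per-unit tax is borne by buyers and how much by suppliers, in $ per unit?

Without the tax, 400 − 3.5p = 4p − 80 gives 7.5p = 480, so p* = $64 and q* = 176.
With the tax collected from buyers, demand (in seller-price terms) shifts: qd = 400 − 3.5(p + 27).
Solving gives q = 125.6 with buyers paying $78.4 and suppliers receiving $51.4 (the $27 wedge).
Burden on buyers: $14.4; on suppliers: $12.6. (They sum to $27.)
The less price-elastic side of the market bears the larger share of a per-unit tax.

Buyers bear $14.4 per unit; suppliers bear $12.6 per unit.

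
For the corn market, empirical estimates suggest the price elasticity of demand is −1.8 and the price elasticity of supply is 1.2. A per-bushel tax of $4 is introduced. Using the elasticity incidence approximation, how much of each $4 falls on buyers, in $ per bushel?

Incidence ratio: buyers' share ≈ εs / (εs + |εd|) = 1.2 / (1.2 + 1.8) = 0.4.
So buyers bear ≈ 0.4 × $4 = $1.6; suppliers bear $2.4.

Buyers bear ≈ $1.6 per bushel.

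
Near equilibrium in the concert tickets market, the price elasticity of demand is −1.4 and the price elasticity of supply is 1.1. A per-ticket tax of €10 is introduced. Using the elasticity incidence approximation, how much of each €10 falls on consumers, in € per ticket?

Incidence ratio: consumers' share ≈ εs / (εs + |εd|) = 1.1 / (1.1 + 1.4) = 0.44.
So consumers bear ≈ 0.44 × €10 = €4.4; sellers bear €5.6.

Consumers bear ≈ €4.4 per ticket.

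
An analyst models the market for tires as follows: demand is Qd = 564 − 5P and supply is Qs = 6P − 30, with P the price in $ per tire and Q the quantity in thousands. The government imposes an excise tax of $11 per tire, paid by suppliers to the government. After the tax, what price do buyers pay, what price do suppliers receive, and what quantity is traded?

Without the tax, 564 − 5P = 6P − 30 gives 11P = 594, so P* = $54 and Q* = 294.
With the tax collected from suppliers, supply shifts: Qs = 6(P − 11) − 30.
Solving gives Q = 264 with buyers paying $60 and suppliers receiving $49 (the $11 wedge).

Buyers pay $60; suppliers receive $49; quantity = 264.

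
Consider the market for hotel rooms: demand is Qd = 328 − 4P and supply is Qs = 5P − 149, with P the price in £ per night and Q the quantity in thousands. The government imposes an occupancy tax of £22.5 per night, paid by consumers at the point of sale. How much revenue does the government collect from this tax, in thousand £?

Tax revenue = £1485 thousand.

Without the tax, 328 − 4P = 5P − 149 gives 9P = 477, so P* = £53 and Q* = 116.
With the tax collected from consumers, demand (in seller-price terms) shifts: Qd = 328 − 4(P + 22.5).
Solving gives Q = 66 with consumers paying £65.5 and sellers receiving £43 (the £22.5 wedge).
Revenue = t · Q = 22.5 · 66 = £1485.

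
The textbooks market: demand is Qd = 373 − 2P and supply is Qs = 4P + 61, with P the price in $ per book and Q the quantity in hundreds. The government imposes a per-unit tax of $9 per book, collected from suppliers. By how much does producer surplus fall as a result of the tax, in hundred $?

Producer surplus falls by $789 hundred.

Before the tax: set 373 − 2P = 4P + 61 → P* = $52, Q* = 269.
With the tax collected from suppliers, supply shifts: Qs = 4(P − 9) + 61.
Solving gives Q = 257 with buyers paying $58 and suppliers receiving $49 (the $9 wedge).
ΔPS is the trapezoid between Q = 257 and Q = 269 of height $3: ½ · (269 + 257) · 3 = $789.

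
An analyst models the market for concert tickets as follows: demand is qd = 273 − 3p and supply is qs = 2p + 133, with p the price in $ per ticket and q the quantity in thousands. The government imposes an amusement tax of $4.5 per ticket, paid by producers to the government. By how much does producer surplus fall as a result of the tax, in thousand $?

Producer surplus falls by $503.01 thousand.

Without the tax, 273 − 3p = 2p + 133 gives 5p = 140, so p* = $28 and q* = 189.
With the tax collected from producers, supply shifts: qs = 2(p − 4.5) + 133.
Solving gives q = 183.6 with consumers paying $29.8 and producers receiving $25.3 (the $4.5 wedge).
ΔPS is the trapezoid between Q = 183.6 and Q = 189 of height $2.7: ½ · (189 + 183.6) · 2.7 = $503.01.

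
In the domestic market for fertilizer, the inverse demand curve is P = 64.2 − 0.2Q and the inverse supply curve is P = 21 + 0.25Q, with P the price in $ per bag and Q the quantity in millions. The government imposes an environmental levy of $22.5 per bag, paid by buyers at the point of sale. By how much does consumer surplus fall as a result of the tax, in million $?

Consumer surplus falls by $710 million.

Rewrite in direct form: Qd = 321 − 5P and Qs = 4P − 84.
Without the tax, 321 − 5P = 4P − 84 gives 9P = 405, so P* = $45 and Q* = 96.
With the tax collected from buyers, demand (in seller-price terms) shifts: Qd = 321 − 5(P + 22.5).
Solving gives Q = 46 with buyers paying $55 and suppliers receiving $32.5 (the $22.5 wedge).
ΔCS is the trapezoid between Q = 46 and Q = 96 of height $10: ½ · (96 + 46) · 10 = $710.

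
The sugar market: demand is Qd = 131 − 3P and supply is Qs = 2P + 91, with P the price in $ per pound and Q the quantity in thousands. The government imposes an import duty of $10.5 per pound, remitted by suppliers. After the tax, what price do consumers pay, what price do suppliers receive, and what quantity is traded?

Before the tax: set 131 − 3P = 2P + 91 → P* = $8, Q* = 107.
With the tax collected from suppliers, supply shifts: Qs = 2(P − 10.5) + 91.
New equilibrium: consumers pay $12.2, suppliers receive $1.7, Q = 94.4. (Wedge: Pb − Ps = 10.5.)
The less price-elastic side of the market bears the larger share of a per-unit tax.

Consumers pay $12.2; suppliers receive $1.7; quantity = 94.4.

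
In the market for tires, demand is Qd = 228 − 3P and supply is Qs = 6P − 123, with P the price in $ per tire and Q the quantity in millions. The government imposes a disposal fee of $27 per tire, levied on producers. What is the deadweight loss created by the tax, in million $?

Before the tax: set 228 − 3P = 6P − 123 → P* = $39, Q* = 111.
With the tax collected from producers, supply shifts: Qs = 6(P − 27) − 123.
Solving gives Q = 57 with consumers paying $57 and producers receiving $30 (the $27 wedge).
Quantity falls by |ΔQ| = |111 − 57| = 54.
DWL = ½ · t · |ΔQ| = ½ · 27 · 54 = $729.

Deadweight loss = $729 million.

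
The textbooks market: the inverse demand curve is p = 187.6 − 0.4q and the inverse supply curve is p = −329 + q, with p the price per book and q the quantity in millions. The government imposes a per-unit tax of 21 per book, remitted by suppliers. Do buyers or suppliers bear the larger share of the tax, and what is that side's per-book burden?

Suppliers bear the larger share: 15 per book.

Rewrite in direct form: qd = 469 − 2.5p and qs = p + 329.
Before the tax: set 469 − 2.5p = p + 329 → p* = 40, q* = 369.
With the tax collected from suppliers, supply shifts: qs = (p − 21) + 329.
New equilibrium: buyers pay 46, suppliers receive 25, q = 354. (Wedge: pb − ps = 21.)
Per-book burden: buyers 6, suppliers 15.
Suppliers take the larger share because supply is less price-elastic here (demand slope 2.5 vs supply slope 1).
The less price-elastic side of the market bears the larger share of a per-unit tax.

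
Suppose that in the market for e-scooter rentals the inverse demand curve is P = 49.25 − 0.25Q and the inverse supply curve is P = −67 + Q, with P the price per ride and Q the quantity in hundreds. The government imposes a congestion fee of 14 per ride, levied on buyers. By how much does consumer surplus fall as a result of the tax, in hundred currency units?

Consumer surplus falls by 244.72 hundred.

Inverting to Q(P) form: Qd = 197 − 4P; Qs = P + 67.
Without the tax, 197 − 4P = P + 67 gives 5P = 130, so P* = 26 and Q* = 93.
With the tax collected from buyers, demand (in seller-price terms) shifts: Qd = 197 − 4(P + 14).
New equilibrium: buyers pay 28.8, sellers receive 14.8, Q = 81.8. (Wedge: Pb − Ps = 14.)
ΔCS is the trapezoid between Q = 81.8 and Q = 93 of height 2.8: ½ · (93 + 81.8) · 2.8 = 244.72.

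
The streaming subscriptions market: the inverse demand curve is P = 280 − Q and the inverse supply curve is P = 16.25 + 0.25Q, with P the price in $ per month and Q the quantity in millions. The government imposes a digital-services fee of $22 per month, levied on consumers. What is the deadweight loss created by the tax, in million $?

Rewrite in direct form: Qd = 280 − P and Qs = 4P − 65.
Before the tax: set 280 − P = 4P − 65 → P* = $69, Q* = 211.
With the tax collected from consumers, demand (in seller-price terms) shifts: Qd = 280 − (P + 22).
New equilibrium: consumers pay $86.6, producers receive $64.6, Q = 193.4. (Wedge: Pb − Ps = 22.)
Quantity falls by |ΔQ| = |211 − 193.4| = 17.6.
DWL = ½ · t · |ΔQ| = ½ · 22 · 17.6 = $193.6.

Deadweight loss = $193.6 million.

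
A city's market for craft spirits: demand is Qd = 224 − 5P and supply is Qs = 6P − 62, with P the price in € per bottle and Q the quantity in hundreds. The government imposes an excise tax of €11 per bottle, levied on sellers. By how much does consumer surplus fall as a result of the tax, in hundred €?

Without the tax, 224 − 5P = 6P − 62 gives 11P = 286, so P* = €26 and Q* = 94.
With the tax collected from sellers, supply shifts: Qs = 6(P − 11) − 62.
New equilibrium: consumers pay €32, sellers receive €21, Q = 64. (Wedge: Pb − Ps = 11.)
ΔCS is the trapezoid between Q = 64 and Q = 94 of height €6: ½ · (94 + 64) · 6 = €474.

Consumer surplus falls by €474 hundred.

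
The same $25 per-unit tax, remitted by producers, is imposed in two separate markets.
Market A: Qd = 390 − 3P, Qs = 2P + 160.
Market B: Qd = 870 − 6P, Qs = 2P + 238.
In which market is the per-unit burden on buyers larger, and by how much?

Market A: pre-tax P* = $46, Q* = 252; post-tax Q = 222; per-unit burden on buyers = $10.
Market B: pre-tax P* = $79, Q* = 396; post-tax Q = 358.5; per-unit burden on buyers = $6.25.
Difference: $10 vs $6.25 → market A is larger by $3.75.

Market A, by $3.75.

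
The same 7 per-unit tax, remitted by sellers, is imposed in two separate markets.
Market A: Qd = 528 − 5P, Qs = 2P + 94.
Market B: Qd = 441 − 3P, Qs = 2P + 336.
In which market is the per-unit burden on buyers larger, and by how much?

Market A: pre-tax P* = 62, Q* = 218; post-tax Q = 208; per-unit burden on buyers = 2.
Market B: pre-tax P* = 21, Q* = 378; post-tax Q = 369.6; per-unit burden on buyers = 2.8.
Difference: 2 vs 2.8 → market B is larger by 0.8.

Market B, by 0.8.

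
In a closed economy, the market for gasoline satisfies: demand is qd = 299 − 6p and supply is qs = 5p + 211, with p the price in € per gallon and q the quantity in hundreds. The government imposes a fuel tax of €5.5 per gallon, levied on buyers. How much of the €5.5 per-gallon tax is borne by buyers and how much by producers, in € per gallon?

Before the tax: set 299 − 6p = 5p + 211 → p* = €8, q* = 251.
With the tax collected from buyers, demand (in seller-price terms) shifts: qd = 299 − 6(p + 5.5).
Solving gives q = 236 with buyers paying €10.5 and producers receiving €5 (the €5.5 wedge).
Burden on buyers: €2.5; on producers: €3. (They sum to €5.5.)
The less price-elastic side of the market bears the larger share of a per-unit tax.

Buyers bear €2.5 per gallon; producers bear €3 per gallon.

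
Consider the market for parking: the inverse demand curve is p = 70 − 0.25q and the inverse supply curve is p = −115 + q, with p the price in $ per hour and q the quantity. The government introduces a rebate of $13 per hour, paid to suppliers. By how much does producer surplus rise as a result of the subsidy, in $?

Rewrite in direct form: qd = 280 − 4p and qs = p + 115.
Before the subsidy: set 280 − 4p = p + 115 → p* = $33, q* = 148.
With a per-unit subsidy paid to suppliers, each receives p + 13 per unit sold, so supply becomes qs = (p + 13) + 115.
New equilibrium: consumers pay $30.4, suppliers receive $43.4, q = 158.4. (Wedge: pb − ps = −13.)
ΔPS is the trapezoid between Q = 158.4 and Q = 148 of height $10.4: ½ · (148 + 158.4) · 10.4 = $1593.28.

Producer surplus rises by $1593.28.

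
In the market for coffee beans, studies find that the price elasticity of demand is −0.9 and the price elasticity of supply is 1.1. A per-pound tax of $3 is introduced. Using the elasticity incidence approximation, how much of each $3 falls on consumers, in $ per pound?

Incidence ratio: consumers' share ≈ εs / (εs + |εd|) = 1.1 / (1.1 + 0.9) = 0.55.
So consumers bear ≈ 0.55 × $3 = $1.65; suppliers bear $1.35.

Consumers bear ≈ $1.65 per pound.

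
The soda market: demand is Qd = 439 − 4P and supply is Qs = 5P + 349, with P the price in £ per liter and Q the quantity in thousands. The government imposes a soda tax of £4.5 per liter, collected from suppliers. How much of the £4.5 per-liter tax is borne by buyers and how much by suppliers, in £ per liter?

Before the tax: set 439 − 4P = 5P + 349 → P* = £10, Q* = 399.
With the tax collected from suppliers, supply shifts: Qs = 5(P − 4.5) + 349.
Solving gives Q = 389 with buyers paying £12.5 and suppliers receiving £8 (the £4.5 wedge).
Burden on buyers: £2.5; on suppliers: £2. (They sum to £4.5.)

Buyers bear £2.5 per liter; suppliers bear £2 per liter.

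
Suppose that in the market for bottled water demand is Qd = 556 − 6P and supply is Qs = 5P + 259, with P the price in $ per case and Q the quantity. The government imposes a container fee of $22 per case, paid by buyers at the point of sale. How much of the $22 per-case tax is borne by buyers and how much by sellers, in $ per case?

Before the tax: set 556 − 6P = 5P + 259 → P* = $27, Q* = 394.
With the tax collected from buyers, demand (in seller-price terms) shifts: Qd = 556 − 6(P + 22).
Solving gives Q = 334 with buyers paying $37 and sellers receiving $15 (the $22 wedge).
Burden on buyers: $10; on sellers: $12. (They sum to $22.)
The less price-elastic side of the market bears the larger share of a per-unit tax.

Buyers bear $10 per case; sellers bear $12 per case.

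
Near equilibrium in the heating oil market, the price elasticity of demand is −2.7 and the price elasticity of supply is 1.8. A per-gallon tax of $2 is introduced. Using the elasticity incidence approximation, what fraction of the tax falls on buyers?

Buyers' share ≈ 0.4.

Incidence ratio: buyers' share ≈ εs / (εs + |εd|) = 1.8 / (1.8 + 2.7) = 0.4.
Supply is the less elastic side, so buyers bear the smaller share.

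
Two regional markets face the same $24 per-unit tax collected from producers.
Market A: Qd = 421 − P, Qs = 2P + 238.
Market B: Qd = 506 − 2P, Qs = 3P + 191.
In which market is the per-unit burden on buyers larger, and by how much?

Market A, by $1.6.

Market A: pre-tax P* = $61, Q* = 360; post-tax Q = 344; per-unit burden on buyers = $16.
Market B: pre-tax P* = $63, Q* = 380; post-tax Q = 351.2; per-unit burden on buyers = $14.4.
Difference: $16 vs $14.4 → market A is larger by $1.6.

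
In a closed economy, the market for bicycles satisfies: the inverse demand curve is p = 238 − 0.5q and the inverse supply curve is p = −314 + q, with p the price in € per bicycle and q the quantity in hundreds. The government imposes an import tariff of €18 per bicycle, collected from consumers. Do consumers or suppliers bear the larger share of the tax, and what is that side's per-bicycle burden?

Suppliers bear the larger share: €12 per bicycle.

Rewrite in direct form: qd = 476 − 2p and qs = p + 314.
Without the tax, 476 − 2p = p + 314 gives 3p = 162, so p* = €54 and q* = 368.
With the tax collected from consumers, demand (in seller-price terms) shifts: qd = 476 − 2(p + 18).
New equilibrium: consumers pay €60, suppliers receive €42, q = 356. (Wedge: pb − ps = 18.)
Per-bicycle burden: consumers €6, suppliers €12.
Suppliers take the larger share because supply is less price-elastic here (demand slope 2 vs supply slope 1).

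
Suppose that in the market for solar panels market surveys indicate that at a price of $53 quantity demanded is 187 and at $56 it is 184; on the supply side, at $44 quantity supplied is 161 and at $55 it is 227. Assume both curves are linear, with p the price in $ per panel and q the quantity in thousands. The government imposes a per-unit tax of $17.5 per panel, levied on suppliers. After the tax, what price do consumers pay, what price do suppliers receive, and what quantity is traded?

Consumers pay $64; suppliers receive $46.5; quantity = 176.

Demand slope: (184 − 187)/(56 − 53) = -1, so qd = 240 − p.
Supply slope: (227 − 161)/(55 − 44) = 6, so qs = 6p − 103.
Without the tax, 240 − p = 6p − 103 gives 7p = 343, so p* = $49 and q* = 191.
With the tax collected from suppliers, supply shifts: qs = 6(p − 17.5) − 103.
Solving gives q = 176 with consumers paying $64 and suppliers receiving $46.5 (the $17.5 wedge).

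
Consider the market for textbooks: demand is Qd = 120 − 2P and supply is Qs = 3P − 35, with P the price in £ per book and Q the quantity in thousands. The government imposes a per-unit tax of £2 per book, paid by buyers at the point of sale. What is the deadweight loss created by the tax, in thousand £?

Without the tax, 120 − 2P = 3P − 35 gives 5P = 155, so P* = £31 and Q* = 58.
With the tax collected from buyers, demand (in seller-price terms) shifts: Qd = 120 − 2(P + 2).
New equilibrium: buyers pay £32.2, producers receive £30.2, Q = 55.6. (Wedge: Pb − Ps = 2.)
Quantity falls by |ΔQ| = |58 − 55.6| = 2.4.
DWL = ½ · t · |ΔQ| = ½ · 2 · 2.4 = £2.4.

Deadweight loss = £2.4 thousand.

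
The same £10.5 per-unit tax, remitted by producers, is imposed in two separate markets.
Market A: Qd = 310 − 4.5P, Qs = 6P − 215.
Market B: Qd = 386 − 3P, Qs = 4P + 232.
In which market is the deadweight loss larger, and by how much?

Market A, by £47.25.

Market A: pre-tax P* = £50, Q* = 85; post-tax Q = 58; deadweight loss = £141.75.
Market B: pre-tax P* = £22, Q* = 320; post-tax Q = 302; deadweight loss = £94.5.
Difference: £141.75 vs £94.5 → market A is larger by £47.25.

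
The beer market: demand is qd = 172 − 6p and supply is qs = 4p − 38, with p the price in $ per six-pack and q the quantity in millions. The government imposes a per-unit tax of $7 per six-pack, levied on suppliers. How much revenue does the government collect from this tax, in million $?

Tax revenue = $204.4 million.

Before the tax: set 172 − 6p = 4p − 38 → p* = $21, q* = 46.
With the tax collected from suppliers, supply shifts: qs = 4(p − 7) − 38.
Solving gives q = 29.2 with consumers paying $23.8 and suppliers receiving $16.8 (the $7 wedge).
Revenue = t · Q = 7 · 29.2 = $204.4.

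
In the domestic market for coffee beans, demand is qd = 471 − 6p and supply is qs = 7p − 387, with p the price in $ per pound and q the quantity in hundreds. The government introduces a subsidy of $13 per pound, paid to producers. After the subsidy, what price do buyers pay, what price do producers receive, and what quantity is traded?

Before the subsidy: set 471 − 6p = 7p − 387 → p* = $66, q* = 75.
With a per-unit subsidy paid to producers, each receives p + 13 per unit sold, so supply becomes qs = 7(p + 13) − 387.
New equilibrium: buyers pay $59, producers receive $72, q = 117. (Wedge: pb − ps = −13.)

Buyers pay $59; producers receive $72; quantity = 117.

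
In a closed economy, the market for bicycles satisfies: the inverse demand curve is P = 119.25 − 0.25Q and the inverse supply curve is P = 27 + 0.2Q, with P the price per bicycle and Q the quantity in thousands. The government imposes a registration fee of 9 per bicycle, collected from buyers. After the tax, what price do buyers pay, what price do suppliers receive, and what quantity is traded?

Rewrite in direct form: Qd = 477 − 4P and Qs = 5P − 135.
Before the tax: set 477 − 4P = 5P − 135 → P* = 68, Q* = 205.
With the tax collected from buyers, demand (in seller-price terms) shifts: Qd = 477 − 4(P + 9).
New equilibrium: buyers pay 73, suppliers receive 64, Q = 185. (Wedge: Pb − Ps = 9.)
The less price-elastic side of the market bears the larger share of a per-unit tax.

Buyers pay 73; suppliers receive 64; quantity = 185.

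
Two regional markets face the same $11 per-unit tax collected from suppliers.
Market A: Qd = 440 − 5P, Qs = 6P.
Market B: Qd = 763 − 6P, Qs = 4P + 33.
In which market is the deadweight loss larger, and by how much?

Market A: pre-tax P* = $40, Q* = 240; post-tax Q = 210; deadweight loss = $165.
Market B: pre-tax P* = $73, Q* = 325; post-tax Q = 298.6; deadweight loss = $145.2.
Difference: $165 vs $145.2 → market A is larger by $19.8.

Market A, by $19.8.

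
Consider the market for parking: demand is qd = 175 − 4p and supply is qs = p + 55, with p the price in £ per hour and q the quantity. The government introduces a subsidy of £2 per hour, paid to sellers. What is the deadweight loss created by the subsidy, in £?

Without the subsidy, 175 − 4p = p + 55 gives 5p = 120, so p* = £24 and q* = 79.
With a per-unit subsidy paid to sellers, each receives p + 2 per unit sold, so supply becomes qs = (p + 2) + 55.
Solving gives q = 80.6 with consumers paying £23.6 and sellers receiving £25.6 (the £2 wedge).
Quantity rises by |ΔQ| = |79 − 80.6| = 1.6.
DWL = ½ · t · |ΔQ| = ½ · 2 · 1.6 = £1.6.

Deadweight loss = £1.6.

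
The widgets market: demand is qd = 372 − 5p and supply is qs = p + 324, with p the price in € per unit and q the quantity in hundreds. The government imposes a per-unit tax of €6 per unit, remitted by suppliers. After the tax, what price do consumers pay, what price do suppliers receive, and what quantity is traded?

Consumers pay €9; suppliers receive €3; quantity = 327.

Before the tax: set 372 − 5p = p + 324 → p* = €8, q* = 332.
With the tax collected from suppliers, supply shifts: qs = (p − 6) + 324.
New equilibrium: consumers pay €9, suppliers receive €3, q = 327. (Wedge: pb − ps = 6.)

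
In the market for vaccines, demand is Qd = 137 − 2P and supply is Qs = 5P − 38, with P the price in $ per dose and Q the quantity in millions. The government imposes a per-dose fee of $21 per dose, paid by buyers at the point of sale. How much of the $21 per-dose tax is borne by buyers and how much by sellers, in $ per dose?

Without the tax, 137 − 2P = 5P − 38 gives 7P = 175, so P* = $25 and Q* = 87.
With the tax collected from buyers, demand (in seller-price terms) shifts: Qd = 137 − 2(P + 21).
Solving gives Q = 57 with buyers paying $40 and sellers receiving $19 (the $21 wedge).
Burden on buyers: $15; on sellers: $6. (They sum to $21.)
The less price-elastic side of the market bears the larger share of a per-unit tax.

Buyers bear $15 per dose; sellers bear $6 per dose.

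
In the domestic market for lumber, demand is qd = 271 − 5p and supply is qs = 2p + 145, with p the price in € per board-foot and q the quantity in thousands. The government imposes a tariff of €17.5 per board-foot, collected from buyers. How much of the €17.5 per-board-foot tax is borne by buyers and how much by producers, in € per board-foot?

Without the tax, 271 − 5p = 2p + 145 gives 7p = 126, so p* = €18 and q* = 181.
With the tax collected from buyers, demand (in seller-price terms) shifts: qd = 271 − 5(p + 17.5).
Solving gives q = 156 with buyers paying €23 and producers receiving €5.5 (the €17.5 wedge).
Burden on buyers: €5; on producers: €12.5. (They sum to €17.5.)
The less price-elastic side of the market bears the larger share of a per-unit tax.

Buyers bear €5 per board-foot; producers bear €12.5 per board-foot.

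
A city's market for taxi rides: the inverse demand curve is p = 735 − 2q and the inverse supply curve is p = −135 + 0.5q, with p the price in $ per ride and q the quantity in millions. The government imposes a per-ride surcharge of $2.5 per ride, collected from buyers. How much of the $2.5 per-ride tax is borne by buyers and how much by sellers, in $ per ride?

Rewrite in direct form: qd = 367.5 − 0.5p and qs = 2p + 270.
Without the tax, 367.5 − 0.5p = 2p + 270 gives 2.5p = 97.5, so p* = $39 and q* = 348.
With the tax collected from buyers, demand (in seller-price terms) shifts: qd = 367.5 − 0.5(p + 2.5).
New equilibrium: buyers pay $41, sellers receive $38.5, q = 347. (Wedge: pb − ps = 2.5.)
Burden on buyers: $2; on sellers: $0.5. (They sum to $2.5.)

Buyers bear $2 per ride; sellers bear $0.5 per ride.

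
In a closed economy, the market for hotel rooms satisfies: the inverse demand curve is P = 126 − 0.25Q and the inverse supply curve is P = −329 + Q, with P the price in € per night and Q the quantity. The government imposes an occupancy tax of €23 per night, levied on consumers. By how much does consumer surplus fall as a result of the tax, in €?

Consumer surplus falls by €1632.08.

Rewrite in direct form: Qd = 504 − 4P and Qs = P + 329.
Without the tax, 504 − 4P = P + 329 gives 5P = 175, so P* = €35 and Q* = 364.
With the tax collected from consumers, demand (in seller-price terms) shifts: Qd = 504 − 4(P + 23).
Solving gives Q = 345.6 with consumers paying €39.6 and sellers receiving €16.6 (the €23 wedge).
ΔCS is the trapezoid between Q = 345.6 and Q = 364 of height €4.6: ½ · (364 + 345.6) · 4.6 = €1632.08.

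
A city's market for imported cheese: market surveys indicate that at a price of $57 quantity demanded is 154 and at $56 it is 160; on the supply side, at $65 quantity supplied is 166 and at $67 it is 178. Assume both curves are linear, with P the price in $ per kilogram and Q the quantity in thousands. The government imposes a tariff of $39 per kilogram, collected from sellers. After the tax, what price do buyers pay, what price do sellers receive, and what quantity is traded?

Demand slope: (160 − 154)/(56 − 57) = -6, so Qd = 496 − 6P.
Supply slope: (178 − 166)/(67 − 65) = 6, so Qs = 6P − 224.
Without the tax, 496 − 6P = 6P − 224 gives 12P = 720, so P* = $60 and Q* = 136.
With the tax collected from sellers, supply shifts: Qs = 6(P − 39) − 224.
Solving gives Q = 19 with buyers paying $79.5 and sellers receiving $40.5 (the $39 wedge).

Buyers pay $79.5; sellers receive $40.5; quantity = 19.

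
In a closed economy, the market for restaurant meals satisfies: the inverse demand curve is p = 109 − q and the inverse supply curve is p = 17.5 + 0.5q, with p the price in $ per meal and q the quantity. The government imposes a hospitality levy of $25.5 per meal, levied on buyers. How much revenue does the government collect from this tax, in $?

Rewrite in direct form: qd = 109 − p and qs = 2p − 35.
Without the tax, 109 − p = 2p − 35 gives 3p = 144, so p* = $48 and q* = 61.
With the tax collected from buyers, demand (in seller-price terms) shifts: qd = 109 − (p + 25.5).
Solving gives q = 44 with buyers paying $65 and suppliers receiving $39.5 (the $25.5 wedge).
Revenue = t · Q = 25.5 · 44 = $1122.

Tax revenue = $1122.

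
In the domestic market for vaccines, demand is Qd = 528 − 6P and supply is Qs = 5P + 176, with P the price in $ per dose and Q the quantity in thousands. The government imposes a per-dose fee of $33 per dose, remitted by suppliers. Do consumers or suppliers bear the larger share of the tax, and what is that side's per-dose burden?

Without the tax, 528 − 6P = 5P + 176 gives 11P = 352, so P* = $32 and Q* = 336.
With the tax collected from suppliers, supply shifts: Qs = 5(P − 33) + 176.
New equilibrium: consumers pay $47, suppliers receive $14, Q = 246. (Wedge: Pb − Ps = 33.)
Per-dose burden: consumers $15, suppliers $18.
Suppliers take the larger share because supply is less price-elastic here (demand slope 6 vs supply slope 5).
The less price-elastic side of the market bears the larger share of a per-unit tax.

Suppliers bear the larger share: $18 per dose.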